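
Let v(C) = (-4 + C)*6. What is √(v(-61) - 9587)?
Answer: I*√9977 ≈ 99.885*I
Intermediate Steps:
v(C) = -24 + 6*C
√(v(-61) - 9587) = √((-24 + 6*(-61)) - 9587) = √((-24 - 366) - 9587) = √(-390 - 9587) = √(-9977) = I*√9977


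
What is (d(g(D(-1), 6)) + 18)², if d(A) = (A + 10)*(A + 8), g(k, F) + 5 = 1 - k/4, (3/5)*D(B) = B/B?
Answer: 29953729/20736 ≈ 1444.5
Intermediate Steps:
D(B) = 5/3 (D(B) = 5*(B/B)/3 = (5/3)*1 = 5/3)
g(k, F) = -4 - k/4 (g(k, F) = -5 + (1 - k/4) = -4 - k/4)
d(A) = (8 + A)*(10 + A) (d(A) = (10 + A)*(8 + A) = (8 + A)*(10 + A))
(d(g(D(-1), 6)) + 18)² = ((80 + (-4 - ¼*5/3)² + 18*(-4 - ¼*5/3)) + 18)² = ((80 + (-4 - 5/12)² + 18*(-4 - 5/12)) + 18)² = ((80 + (-53/12)² + 18*(-53/12)) + 18)² = ((80 + 2809/144 - 159/2) + 18)² = (2881/144 + 18)² = (5473/144)² = 29953729/20736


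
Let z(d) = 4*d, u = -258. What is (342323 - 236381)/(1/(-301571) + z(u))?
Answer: -31949034882/311221273 ≈ -102.66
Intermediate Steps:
(342323 - 236381)/(1/(-301571) + z(u)) = (342323 - 236381)/(1/(-301571) + 4*(-258)) = 105942/(-1/301571 - 1032) = 105942/(-311221273/301571) = 105942*(-301571/311221273) = -31949034882/311221273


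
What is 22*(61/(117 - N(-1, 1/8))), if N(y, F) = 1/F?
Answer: 1342/109 ≈ 12.312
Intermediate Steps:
22*(61/(117 - N(-1, 1/8))) = 22*(61/(117 - 1/(1/8))) = 22*(61/(117 - 1/⅛)) = 22*(61/(117 - 1*8)) = 22*(61/(117 - 8)) = 22*(61/109) = 1342/109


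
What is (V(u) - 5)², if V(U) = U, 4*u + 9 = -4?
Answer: 1089/16 ≈ 68.063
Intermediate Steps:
u = -13/4 (u = -9/4 + (¼)*(-4) = -9/4 - 1 = -13/4 ≈ -3.2500)
(V(u) - 5)² = (-13/4 - 5)² = (-33/4)² = 1089/16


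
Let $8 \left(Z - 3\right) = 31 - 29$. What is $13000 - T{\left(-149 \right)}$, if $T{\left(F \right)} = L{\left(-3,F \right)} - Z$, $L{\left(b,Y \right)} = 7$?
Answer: $\frac{51985}{4} \approx 12996.0$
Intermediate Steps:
$Z = \frac{13}{4}$ ($Z = 3 + \frac{31 - 29}{8} = 3 + \frac{1}{8} \cdot 2 = 3 + \frac{1}{4} = \frac{13}{4} \approx 3.25$)
$T{\left(F \right)} = \frac{15}{4}$ ($T{\left(F \right)} = 7 - \frac{13}{4} = \frac{15}{4}$)
$13000 - T{\left(-149 \right)} = 13000 - \frac{15}{4} = \frac{51985}{4}$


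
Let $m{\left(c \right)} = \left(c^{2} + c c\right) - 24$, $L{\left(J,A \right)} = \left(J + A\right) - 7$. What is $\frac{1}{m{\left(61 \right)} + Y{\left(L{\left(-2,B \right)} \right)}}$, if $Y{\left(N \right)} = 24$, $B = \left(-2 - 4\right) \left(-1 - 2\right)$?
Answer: $\frac{1}{7442} \approx 0.00013437$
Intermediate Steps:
$B = 18$ ($B = \left(-6\right) \left(-3\right) = 18$)
$L{\left(J,A \right)} = -7 + A + J$ ($L{\left(J,A \right)} = \left(A + J\right) - 7 = -7 + A + J$)
$m{\left(c \right)} = -24 + 2 c^{2}$ ($m{\left(c \right)} = \left(c^{2} + c^{2}\right) - 24 = 2 c^{2} - 24 = -24 + 2 c^{2}$)
$\frac{1}{m{\left(61 \right)} + Y{\left(L{\left(-2,B \right)} \right)}} = \frac{1}{\left(-24 + 2 \cdot 61^{2}\right) + 24} = \frac{1}{\left(-24 + 2 \cdot 3721\right) + 24} = \frac{1}{\left(-24 + 7442\right) + 24} = \frac{1}{7418 + 24} = \frac{1}{7442}$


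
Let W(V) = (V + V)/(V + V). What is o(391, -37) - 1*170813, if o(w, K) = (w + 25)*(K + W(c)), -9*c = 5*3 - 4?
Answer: -185789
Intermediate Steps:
c = -11/9 (c = -(5*3 - 4)/9 = -(15 - 4)/9 = -1/9*11 = -11/9 ≈ -1.2222)
W(V) = 1 (W(V) = (2*V)/((2*V)) = (2*V)*(1/(2*V)) = 1)
o(w, K) = (1 + K)*(25 + w) (o(w, K) = (w + 25)*(K + 1) = (25 + w)*(1 + K) = (1 + K)*(25 + w))
o(391, -37) - 1*170813 = (25 + 391 + 25*(-37) - 37*391) - 1*170813 = (25 + 391 - 925 - 14467) - 170813 = -14976 - 170813 = -185789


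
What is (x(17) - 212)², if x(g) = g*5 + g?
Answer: 12100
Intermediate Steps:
x(g) = 6*g (x(g) = 5*g + g = 6*g)
(x(17) - 212)² = (6*17 - 212)² = (102 - 212)² = (-110)² = 12100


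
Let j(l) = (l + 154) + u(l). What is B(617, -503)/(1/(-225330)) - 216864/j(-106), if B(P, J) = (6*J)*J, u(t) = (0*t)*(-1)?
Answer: -342063112338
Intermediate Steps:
u(t) = 0 (u(t) = 0*(-1) = 0)
j(l) = 154 + l (j(l) = (l + 154) + 0 = (154 + l) + 0 = 154 + l)
B(P, J) = 6*J**2
B(617, -503)/(1/(-225330)) - 216864/j(-106) = (6*(-503)**2)/(1/(-225330)) - 216864/(154 - 106) = (6*253009)/(-1/225330) - 216864/48 = 1518054*(-225330) - 216864*1/48 = -342063107820 - 4518 = -342063112338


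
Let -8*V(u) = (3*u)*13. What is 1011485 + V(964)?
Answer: 2013571/2 ≈ 1.0068e+6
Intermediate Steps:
V(u) = -39*u/8 (V(u) = -3*u*13/8 = -39*u/8)
1011485 + V(964) = 1011485 - 39/8*964 = 1011485 - 9399/2 = 2013571/2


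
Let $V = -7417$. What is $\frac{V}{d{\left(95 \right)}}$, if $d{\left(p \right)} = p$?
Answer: $- \frac{7417}{95} \approx -78.074$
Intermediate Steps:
$\frac{V}{d{\left(95 \right)}} = - \frac{7417}{95}$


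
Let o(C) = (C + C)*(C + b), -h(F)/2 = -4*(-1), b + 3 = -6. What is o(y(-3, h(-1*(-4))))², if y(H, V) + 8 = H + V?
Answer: 1132096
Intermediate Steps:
b = -9 (b = -3 - 6 = -9)
h(F) = -8 (h(F) = -(-8)*(-1) = -2*4 = -8)
y(H, V) = -8 + H + V (y(H, V) = -8 + (H + V) = -8 + H + V)
o(C) = 2*C*(-9 + C) (o(C) = (C + C)*(C - 9) = (2*C)*(-9 + C) = 2*C*(-9 + C))
o(y(-3, h(-1*(-4))))² = (2*(-8 - 3 - 8)*(-9 + (-8 - 3 - 8)))² = (2*(-19)*(-9 - 19))² = (2*(-19)*(-28))² = 1064² = 1132096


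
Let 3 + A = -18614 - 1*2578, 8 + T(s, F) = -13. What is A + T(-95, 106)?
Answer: -21216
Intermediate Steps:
T(s, F) = -21 (T(s, F) = -8 - 13 = -21)
A = -21195 (A = -3 + (-18614 - 1*2578) = -3 + (-18614 - 2578) = -3 - 21192 = -21195)
A + T(-95, 106) = -21195 - 21 = -21216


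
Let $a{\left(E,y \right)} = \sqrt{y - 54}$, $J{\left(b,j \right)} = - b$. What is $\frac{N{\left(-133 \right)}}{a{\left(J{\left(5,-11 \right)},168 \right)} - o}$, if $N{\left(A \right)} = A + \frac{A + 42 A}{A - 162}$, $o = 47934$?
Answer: $\frac{267759324}{112968688565} + \frac{5586 \sqrt{114}}{112968688565} \approx 0.0023707$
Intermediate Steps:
$a{\left(E,y \right)} = \sqrt{-54 + y}$
$N{\left(A \right)} = A + \frac{43 A}{-162 + A}$
$\frac{N{\left(-133 \right)}}{a{\left(J{\left(5,-11 \right)},168 \right)} - o} = \frac{\left(-133\right) \frac{1}{-162 - 133} \left(-119 - 133\right)}{\sqrt{-54 + 168} - 47934} = \frac{\left(-133\right) \frac{1}{-295} \left(-252\right)}{\sqrt{114} - 47934} = \frac{\left(-133\right) \left(- \frac{1}{295}\right) \left(-252\right)}{-47934 + \sqrt{114}} = - \frac{33516}{295 \left(-47934 + \sqrt{114}\right)}$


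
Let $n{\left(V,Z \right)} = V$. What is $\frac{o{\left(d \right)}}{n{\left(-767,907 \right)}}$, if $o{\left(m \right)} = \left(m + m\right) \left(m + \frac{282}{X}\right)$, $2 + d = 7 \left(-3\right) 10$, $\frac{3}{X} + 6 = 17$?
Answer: $\frac{348528}{767} \approx 454.4$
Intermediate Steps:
$X = \frac{3}{11}$ ($X = \frac{3}{-6 + 17} = \frac{3}{11} \approx 0.27273$)
$d = -212$ ($d = -2 + 7 \left(-3\right) 10 = -2 - 210 = -212$)
$o{\left(m \right)} = 2 m \left(1034 + m\right)$ ($o{\left(m \right)} = \left(m + m\right) \left(m + \frac{282}{\frac{3}{11}}\right) = 2 m \left(m + 282 \cdot \frac{11}{3}\right) = 2 m \left(m + 1034\right) = 2 m \left(1034 + m\right)$)
$\frac{o{\left(d \right)}}{n{\left(-767,907 \right)}} = \frac{2 \left(-212\right) \left(1034 - 212\right)}{-767} = 2 \left(-212\right) 822 \left(- \frac{1}{767}\right) = \left(-348528\right) \left(- \frac{1}{767}\right) = \frac{348528}{767}$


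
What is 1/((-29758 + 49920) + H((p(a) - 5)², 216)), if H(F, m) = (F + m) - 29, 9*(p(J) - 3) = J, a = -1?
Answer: 81/1648630 ≈ 4.9132e-5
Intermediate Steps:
p(J) = 3 + J/9
H(F, m) = -29 + F + m
1/((-29758 + 49920) + H((p(a) - 5)², 216)) = 1/((-29758 + 49920) + (-29 + ((3 + (⅑)*(-1)) - 5)² + 216)) = 1/(20162 + (-29 + ((3 - ⅑) - 5)² + 216)) = 1/(20162 + (-29 + (26/9 - 5)² + 216)) = 1/(20162 + (-29 + (-19/9)² + 216)) = 1/(20162 + (-29 + 361/81 + 216)) = 1/(20162 + 15508/81) = 1/(1648630/81) = 81/1648630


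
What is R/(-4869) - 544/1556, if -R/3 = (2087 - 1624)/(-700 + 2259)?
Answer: -343934845/984269973 ≈ -0.34943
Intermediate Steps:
R = -1389/1559 (R = -3*(2087 - 1624)/(-700 + 2259) = -1389/1559 ≈ -0.89096)
R/(-4869) - 544/1556 = -1389/1559/(-4869) - 544/1556 = -1389/1559*(-1/4869) - 544*1/1556 = 463/2530257 - 136/389 = -343934845/984269973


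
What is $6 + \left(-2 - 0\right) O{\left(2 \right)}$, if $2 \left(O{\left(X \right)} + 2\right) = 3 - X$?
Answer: $9$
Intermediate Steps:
$O{\left(X \right)} = - \frac{1}{2} - \frac{X}{2}$ ($O{\left(X \right)} = -2 + \frac{3 - X}{2} = -2 - \left(- \frac{3}{2} + \frac{X}{2}\right) = - \frac{1}{2} - \frac{X}{2}$)
$6 + \left(-2 - 0\right) O{\left(2 \right)} = 6 + \left(-2 - 0\right) \left(- \frac{1}{2} - 1\right) = 6 + \left(-2 + 0\right) \left(- \frac{1}{2} - 1\right) = 6 - -3 = 6 + 3 = 9$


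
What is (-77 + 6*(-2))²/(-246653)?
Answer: -7921/246653 ≈ -0.032114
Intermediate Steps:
(-77 + 6*(-2))²/(-246653) = (-77 - 12)²*(-1/246653) = (-89)²*(-1/246653) = 7921*(-1/246653) = -7921/246653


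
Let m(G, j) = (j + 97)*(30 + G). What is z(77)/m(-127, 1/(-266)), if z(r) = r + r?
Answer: -40964/2502697 ≈ -0.016368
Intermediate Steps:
z(r) = 2*r
m(G, j) = (30 + G)*(97 + j) (m(G, j) = (97 + j)*(30 + G) = (30 + G)*(97 + j))
z(77)/m(-127, 1/(-266)) = (2*77)/(2910 + 30/(-266) + 97*(-127) - 127/(-266)) = 154/(2910 + 30*(-1/266) - 12319 - 127*(-1/266)) = 154/(2910 - 15/133 - 12319 + 127/266) = 154/(-2502697/266) = 154*(-266/2502697) = -40964/2502697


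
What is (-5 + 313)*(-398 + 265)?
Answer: -40964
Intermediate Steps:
(-5 + 313)*(-398 + 265) = 308*(-133) = -40964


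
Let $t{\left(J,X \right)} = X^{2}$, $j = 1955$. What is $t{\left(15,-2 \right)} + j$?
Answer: $1959$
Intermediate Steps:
$t{\left(15,-2 \right)} + j = \left(-2\right)^{2} + 1955 = 4 + 1955 = 1959$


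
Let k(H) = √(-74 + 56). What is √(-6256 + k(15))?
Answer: √(-6256 + 3*I*√2) ≈ 0.0268 + 79.095*I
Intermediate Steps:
k(H) = 3*I*√2 (k(H) = √(-18) = 3*I*√2)
√(-6256 + k(15)) = √(-6256 + 3*I*√2)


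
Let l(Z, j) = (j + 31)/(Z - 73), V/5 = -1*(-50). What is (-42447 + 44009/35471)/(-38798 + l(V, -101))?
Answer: 66622513614/60897641459 ≈ 1.0940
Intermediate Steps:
V = 250 (V = 5*(-1*(-50)) = 5*50 = 250)
l(Z, j) = (31 + j)/(-73 + Z)
(-42447 + 44009/35471)/(-38798 + l(V, -101)) = (-42447 + 44009/35471)/(-38798 + (31 - 101)/(-73 + 250)) = (-42447 + 44009*(1/35471))/(-38798 - 70/177) = (-42447 + 44009/35471)/(-38798 + (1/177)*(-70)) = -1505593528/(35471*(-38798 - 70/177)) = -1505593528/(35471*(-6867316/177)) = -1505593528/35471*(-177/6867316) = 66622513614/60897641459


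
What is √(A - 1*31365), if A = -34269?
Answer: I*√65634 ≈ 256.19*I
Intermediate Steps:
√(A - 1*31365) = √(-34269 - 1*31365) = √(-34269 - 31365) = √(-65634) = I*√65634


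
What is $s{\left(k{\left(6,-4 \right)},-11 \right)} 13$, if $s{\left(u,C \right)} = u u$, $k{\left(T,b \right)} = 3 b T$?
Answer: $67392$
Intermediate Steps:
$k{\left(T,b \right)} = 3 T b$
$s{\left(u,C \right)} = u^{2}$
$s{\left(k{\left(6,-4 \right)},-11 \right)} 13 = \left(3 \cdot 6 \left(-4\right)\right)^{2} \cdot 13 = \left(-72\right)^{2} \cdot 13 = 5184 \cdot 13 = 67392$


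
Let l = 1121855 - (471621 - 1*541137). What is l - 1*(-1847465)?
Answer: 3038836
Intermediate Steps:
l = 1191371 (l = 1121855 - (471621 - 541137) = 1121855 - 1*(-69516) = 1121855 + 69516 = 1191371)
l - 1*(-1847465) = 1191371 - 1*(-1847465) = 1191371 + 1847465 = 3038836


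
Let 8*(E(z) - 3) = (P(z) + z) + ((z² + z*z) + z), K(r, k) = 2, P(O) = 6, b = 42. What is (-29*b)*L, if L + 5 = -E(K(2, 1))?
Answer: 24969/2 ≈ 12485.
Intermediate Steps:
E(z) = 15/4 + z/4 + z²/4 (E(z) = 3 + ((6 + z) + ((z² + z*z) + z))/8 = 3 + ((6 + z) + ((z² + z²) + z))/8 = 3 + ((6 + z) + (2*z² + z))/8 = 3 + ((6 + z) + (z + 2*z²))/8 = 3 + (6 + 2*z + 2*z²)/8 = 3 + (¾ + z/4 + z²/4) = 15/4 + z/4 + z²/4)
L = -41/4 (L = -5 - (15/4 + (¼)*2 + (¼)*2²) = -5 - (15/4 + ½ + (¼)*4) = -5 - (15/4 + ½ + 1) = -5 - 1*21/4 = -5 - 21/4 = -41/4 ≈ -10.250)
(-29*b)*L = -29*42*(-41/4) = -1218*(-41/4) = 24969/2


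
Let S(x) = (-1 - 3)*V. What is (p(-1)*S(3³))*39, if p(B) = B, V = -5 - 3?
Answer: -1248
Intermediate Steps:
V = -8
S(x) = 32 (S(x) = (-1 - 3)*(-8) = -4*(-8) = 32)
(p(-1)*S(3³))*39 = -1*32*39 = -32*39 = -1248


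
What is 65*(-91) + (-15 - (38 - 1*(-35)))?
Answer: -6003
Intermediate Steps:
65*(-91) + (-15 - (38 - 1*(-35))) = -5915 + (-15 - (38 + 35)) = -5915 + (-15 - 1*73) = -5915 + (-15 - 73) = -5915 - 88 = -6003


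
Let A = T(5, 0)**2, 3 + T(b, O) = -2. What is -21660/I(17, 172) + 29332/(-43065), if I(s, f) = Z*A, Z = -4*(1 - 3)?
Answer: -9386543/86130 ≈ -108.98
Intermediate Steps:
T(b, O) = -5 (T(b, O) = -3 - 2 = -5)
A = 25 (A = (-5)**2 = 25)
Z = 8 (Z = -4*(-2) = 8)
I(s, f) = 200 (I(s, f) = 8*25 = 200)
-21660/I(17, 172) + 29332/(-43065) = -21660/200 + 29332/(-43065) = -21660*1/200 + 29332*(-1/43065) = -1083/10 - 29332/43065 = -9386543/86130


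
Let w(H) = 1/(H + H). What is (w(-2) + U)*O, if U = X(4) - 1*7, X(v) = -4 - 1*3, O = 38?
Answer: -1083/2 ≈ -541.50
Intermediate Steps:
X(v) = -7 (X(v) = -4 - 3 = -7)
w(H) = 1/(2*H)
U = -14 (U = -7 - 1*7 = -7 - 7 = -14)
(w(-2) + U)*O = ((½)/(-2) - 14)*38 = ((½)*(-½) - 14)*38 = (-¼ - 14)*38 = -57/4*38 = -1083/2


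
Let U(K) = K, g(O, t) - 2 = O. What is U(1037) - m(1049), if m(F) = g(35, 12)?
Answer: 1000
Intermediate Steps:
g(O, t) = 2 + O
m(F) = 37 (m(F) = 2 + 35 = 37)
U(1037) - m(1049) = 1037 - 1*37 = 1037 - 37 = 1000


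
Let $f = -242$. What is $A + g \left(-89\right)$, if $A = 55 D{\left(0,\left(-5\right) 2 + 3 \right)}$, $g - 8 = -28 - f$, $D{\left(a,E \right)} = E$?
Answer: $-20143$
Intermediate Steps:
$g = 222$ ($g = 8 - -214 = 8 + \left(-28 + 242\right) = 8 + 214 = 222$)
$A = -385$ ($A = 55 \left(\left(-5\right) 2 + 3\right) = 55 \left(-10 + 3\right) = 55 \left(-7\right) = -385$)
$A + g \left(-89\right) = -385 + 222 \left(-89\right) = -385 - 19758 = -20143$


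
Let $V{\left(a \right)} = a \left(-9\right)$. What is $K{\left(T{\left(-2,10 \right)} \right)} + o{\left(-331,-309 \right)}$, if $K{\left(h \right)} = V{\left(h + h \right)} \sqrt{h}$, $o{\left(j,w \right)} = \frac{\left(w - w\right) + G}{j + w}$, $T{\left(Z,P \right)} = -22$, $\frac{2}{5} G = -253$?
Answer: $\frac{253}{256} + 396 i \sqrt{22} \approx 0.98828 + 1857.4 i$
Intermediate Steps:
$G = - \frac{1265}{2}$ ($G = \frac{5}{2} \left(-253\right) = - \frac{1265}{2} \approx -632.5$)
$o{\left(j,w \right)} = - \frac{1265}{2 \left(j + w\right)}$ ($o{\left(j,w \right)} = \frac{\left(w - w\right) - \frac{1265}{2}}{j + w} = \frac{0 - \frac{1265}{2}}{j + w} = - \frac{1265}{2 \left(j + w\right)}$)
$V{\left(a \right)} = - 9 a$
$K{\left(h \right)} = - 18 h^{\frac{3}{2}}$ ($K{\left(h \right)} = - 9 \left(h + h\right) \sqrt{h} = - 9 \cdot 2 h \sqrt{h} = - 18 h \sqrt{h} = - 18 h^{\frac{3}{2}}$)
$K{\left(T{\left(-2,10 \right)} \right)} + o{\left(-331,-309 \right)} = - 18 \left(-22\right)^{\frac{3}{2}} - \frac{1265}{2 \left(-331\right) + 2 \left(-309\right)} = - 18 \left(- 22 i \sqrt{22}\right) - \frac{1265}{-662 - 618} = 396 i \sqrt{22} - \frac{1265}{-1280} = 396 i \sqrt{22} - - \frac{253}{256} = 396 i \sqrt{22} + \frac{253}{256} = \frac{253}{256} + 396 i \sqrt{22}$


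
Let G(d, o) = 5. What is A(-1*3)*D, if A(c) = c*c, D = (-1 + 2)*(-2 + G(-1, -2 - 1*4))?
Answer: 27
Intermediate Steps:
D = 3 (D = (-1 + 2)*(-2 + 5) = 1*3 = 3)
A(c) = c**2
A(-1*3)*D = (-1*3)**2*3 = (-3)**2*3 = 9*3 = 27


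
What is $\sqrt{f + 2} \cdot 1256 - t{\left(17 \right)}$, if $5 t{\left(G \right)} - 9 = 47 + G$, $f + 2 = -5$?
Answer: $- \frac{73}{5} + 1256 i \sqrt{5} \approx -14.6 + 2808.5 i$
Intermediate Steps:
$f = -7$ ($f = -2 - 5 = -7$)
$t{\left(G \right)} = \frac{56}{5} + \frac{G}{5}$ ($t{\left(G \right)} = \frac{9}{5} + \frac{47 + G}{5} = \frac{9}{5} + \left(\frac{47}{5} + \frac{G}{5}\right) = \frac{56}{5} + \frac{G}{5}$)
$\sqrt{f + 2} \cdot 1256 - t{\left(17 \right)} = \sqrt{-7 + 2} \cdot 1256 - \left(\frac{56}{5} + \frac{1}{5} \cdot 17\right) = \sqrt{-5} \cdot 1256 - \left(\frac{56}{5} + \frac{17}{5}\right) = i \sqrt{5} \cdot 1256 - \frac{73}{5} = 1256 i \sqrt{5} - \frac{73}{5} = - \frac{73}{5} + 1256 i \sqrt{5}$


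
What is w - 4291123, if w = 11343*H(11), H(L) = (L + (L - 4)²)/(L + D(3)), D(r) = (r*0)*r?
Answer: -46521773/11 ≈ -4.2292e+6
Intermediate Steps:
D(r) = 0 (D(r) = 0*r = 0)
H(L) = (L + (-4 + L)²)/L (H(L) = (L + (L - 4)²)/(L + 0) = (L + (-4 + L)²)/L)
w = 680580/11 (w = 11343*((11 + (-4 + 11)²)/11) = 11343*((11 + 7²)/11) = 11343*((11 + 49)/11) = 11343*((1/11)*60) = 11343*(60/11) = 680580/11 ≈ 61871.)
w - 4291123 = 680580/11 - 4291123 = -46521773/11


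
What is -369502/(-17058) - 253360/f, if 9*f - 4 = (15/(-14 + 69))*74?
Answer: -106940346397/1134357 ≈ -94274.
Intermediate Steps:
f = 266/99 (f = 4/9 + ((15/(-14 + 69))*74)/9 = 4/9 + ((15/55)*74)/9 = 4/9 + ((15*(1/55))*74)/9 = 4/9 + ((3/11)*74)/9 = 4/9 + (⅑)*(222/11) = 4/9 + 74/33 = 266/99 ≈ 2.6869)
-369502/(-17058) - 253360/f = -369502/(-17058) - 253360/266/99 = -369502*(-1/17058) - 253360*99/266 = 184751/8529 - 12541320/133 = -106940346397/1134357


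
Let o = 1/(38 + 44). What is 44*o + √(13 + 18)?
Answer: 22/41 + √31 ≈ 6.1043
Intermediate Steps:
o = 1/82 ≈ 0.012195
44*o + √(13 + 18) = 44*(1/82) + √(13 + 18) = 22/41 + √31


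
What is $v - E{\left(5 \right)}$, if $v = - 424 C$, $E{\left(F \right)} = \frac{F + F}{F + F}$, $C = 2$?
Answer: $-849$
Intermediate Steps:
$E{\left(F \right)} = 1$ ($E{\left(F \right)} = \frac{2 F}{2 F} = 2 F \frac{1}{2 F} = 1$)
$v = -848$ ($v = \left(-424\right) 2 = -848$)
$v - E{\left(5 \right)} = -848 - 1 = -849$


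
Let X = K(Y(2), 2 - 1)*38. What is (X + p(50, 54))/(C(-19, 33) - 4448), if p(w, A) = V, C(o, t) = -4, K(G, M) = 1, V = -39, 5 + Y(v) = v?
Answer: 1/4452 ≈ 0.00022462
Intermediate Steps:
Y(v) = -5 + v
p(w, A) = -39
X = 38 (X = 1*38 = 38)
(X + p(50, 54))/(C(-19, 33) - 4448) = (38 - 39)/(-4 - 4448) = -1/(-4452) = -1*(-1/4452) = 1/4452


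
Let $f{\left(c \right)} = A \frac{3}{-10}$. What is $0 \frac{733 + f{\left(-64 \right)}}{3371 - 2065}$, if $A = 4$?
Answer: $0$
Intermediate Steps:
$f{\left(c \right)} = - \frac{6}{5}$ ($f{\left(c \right)} = 4 \frac{3}{-10} = 4 \cdot 3 \left(- \frac{1}{10}\right) = 4 \left(- \frac{3}{10}\right) = - \frac{6}{5}$)
$0 \frac{733 + f{\left(-64 \right)}}{3371 - 2065} = 0 \frac{733 - \frac{6}{5}}{3371 - 2065} = 0 \frac{3659}{5 \cdot 1306} = 0 \cdot \frac{3659}{5} \cdot \frac{1}{1306} = 0 \cdot \frac{3659}{6530} = 0$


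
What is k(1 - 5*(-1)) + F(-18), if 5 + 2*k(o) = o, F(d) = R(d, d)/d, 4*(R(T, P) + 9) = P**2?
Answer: -7/2 ≈ -3.5000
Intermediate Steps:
R(T, P) = -9 + P**2/4
F(d) = (-9 + d**2/4)/d
k(o) = -5/2 + o/2
k(1 - 5*(-1)) + F(-18) = (-5/2 + (1 - 5*(-1))/2) + (-9/(-18) + (1/4)*(-18)) = (-5/2 + (1 + 5)/2) + (-9*(-1/18) - 9/2) = (-5/2 + (1/2)*6) + (1/2 - 9/2) = (-5/2 + 3) - 4 = 1/2 - 4 = -7/2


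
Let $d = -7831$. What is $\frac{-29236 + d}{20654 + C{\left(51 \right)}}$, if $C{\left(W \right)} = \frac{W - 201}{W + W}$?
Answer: $- \frac{630139}{351093} \approx -1.7948$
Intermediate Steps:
$C{\left(W \right)} = \frac{-201 + W}{2 W}$
$\frac{-29236 + d}{20654 + C{\left(51 \right)}} = \frac{-29236 - 7831}{20654 + \frac{-201 + 51}{2 \cdot 51}} = - \frac{37067}{20654 + \frac{1}{2} \cdot \frac{1}{51} \left(-150\right)} = - \frac{37067}{20654 - \frac{25}{17}} = - \frac{37067}{\frac{351093}{17}} = \left(-37067\right) \frac{17}{351093} = - \frac{630139}{351093}$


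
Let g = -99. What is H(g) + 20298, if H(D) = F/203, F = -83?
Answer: 4120411/203 ≈ 20298.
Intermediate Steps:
H(D) = -83/203
H(g) + 20298 = -83/203 + 20298 = 4120411/203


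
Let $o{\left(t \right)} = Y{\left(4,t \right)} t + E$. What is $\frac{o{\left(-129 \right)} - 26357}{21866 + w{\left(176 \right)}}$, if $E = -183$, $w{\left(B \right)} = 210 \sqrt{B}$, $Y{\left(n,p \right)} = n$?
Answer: $- \frac{147901624}{117590089} + \frac{5681760 \sqrt{11}}{117590089} \approx -1.0975$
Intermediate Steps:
$o{\left(t \right)} = -183 + 4 t$ ($o{\left(t \right)} = 4 t - 183 = -183 + 4 t$)
$\frac{o{\left(-129 \right)} - 26357}{21866 + w{\left(176 \right)}} = \frac{\left(-183 + 4 \left(-129\right)\right) - 26357}{21866 + 210 \sqrt{176}} = \frac{\left(-183 - 516\right) - 26357}{21866 + 210 \cdot 4 \sqrt{11}} = \frac{-699 - 26357}{21866 + 840 \sqrt{11}} = - \frac{27056}{21866 + 840 \sqrt{11}}$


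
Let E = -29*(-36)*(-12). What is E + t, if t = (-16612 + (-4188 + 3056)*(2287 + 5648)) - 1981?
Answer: -9013541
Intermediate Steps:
E = -12528 (E = 1044*(-12) = -12528)
t = -9001013 (t = (-16612 - 1132*7935) - 1981 = (-16612 - 8982420) - 1981 = -8999032 - 1981 = -9001013)
E + t = -12528 - 9001013 = -9013541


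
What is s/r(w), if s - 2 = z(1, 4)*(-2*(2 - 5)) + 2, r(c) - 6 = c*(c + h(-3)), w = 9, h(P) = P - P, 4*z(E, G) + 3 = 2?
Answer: 5/174 ≈ 0.028736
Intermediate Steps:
z(E, G) = -1/4 (z(E, G) = -3/4 + (1/4)*2 = -3/4 + 1/2 = -1/4)
h(P) = 0
r(c) = 6 + c**2 (r(c) = 6 + c*(c + 0) = 6 + c*c = 6 + c**2)
s = 5/2 (s = 2 + (-(-1)*(2 - 5)/2 + 2) = 2 + (-(-1)*(-3)/2 + 2) = 2 + (-1/4*6 + 2) = 2 + (-3/2 + 2) = 2 + 1/2 = 5/2 ≈ 2.5000)
s/r(w) = (5/2)/(6 + 9**2) = (5/2)/(6 + 81) = (5/2)/87 = (1/87)*(5/2) = 5/174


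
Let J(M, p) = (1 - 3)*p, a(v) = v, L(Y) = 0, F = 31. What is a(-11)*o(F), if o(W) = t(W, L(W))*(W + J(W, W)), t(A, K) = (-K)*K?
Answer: 0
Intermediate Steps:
J(M, p) = -2*p
t(A, K) = -K²
o(W) = 0 (o(W) = (-1*0²)*(W - 2*W) = (-1*0)*(-W) = 0*(-W) = 0)
a(-11)*o(F) = -11*0 = 0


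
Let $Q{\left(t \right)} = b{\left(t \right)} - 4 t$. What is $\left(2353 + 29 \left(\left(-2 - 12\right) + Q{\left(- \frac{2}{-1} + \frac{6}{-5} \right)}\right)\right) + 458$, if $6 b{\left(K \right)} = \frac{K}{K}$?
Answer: $\frac{69511}{30} \approx 2317.0$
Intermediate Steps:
$b{\left(K \right)} = \frac{1}{6}$ ($b{\left(K \right)} = \frac{K \frac{1}{K}}{6} = \frac{1}{6} \cdot 1 = \frac{1}{6}$)
$Q{\left(t \right)} = \frac{1}{6} - 4 t$
$\left(2353 + 29 \left(\left(-2 - 12\right) + Q{\left(- \frac{2}{-1} + \frac{6}{-5} \right)}\right)\right) + 458 = \left(2353 + 29 \left(\left(-2 - 12\right) + \left(\frac{1}{6} - 4 \left(- \frac{2}{-1} + \frac{6}{-5}\right)\right)\right)\right) + 458 = \left(2353 + 29 \left(\left(-2 - 12\right) + \left(\frac{1}{6} - 4 \left(\left(-2\right) \left(-1\right) + 6 \left(- \frac{1}{5}\right)\right)\right)\right)\right) + 458 = \left(2353 + 29 \left(-14 + \left(\frac{1}{6} - 4 \left(2 - \frac{6}{5}\right)\right)\right)\right) + 458 = \left(2353 + 29 \left(-14 + \left(\frac{1}{6} - \frac{16}{5}\right)\right)\right) + 458 = \left(2353 + 29 \left(-14 - \frac{91}{30}\right)\right) + 458 = \left(2353 + 29 \left(- \frac{511}{30}\right)\right) + 458 = \left(2353 - \frac{14819}{30}\right) + 458 = \frac{55771}{30} + 458 = \frac{69511}{30}$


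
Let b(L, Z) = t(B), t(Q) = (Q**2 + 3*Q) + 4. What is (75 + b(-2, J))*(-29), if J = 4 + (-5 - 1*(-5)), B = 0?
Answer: -2291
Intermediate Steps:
t(Q) = 4 + Q**2 + 3*Q
J = 4 (J = 4 + (-5 + 5) = 4 + 0 = 4)
b(L, Z) = 4 (b(L, Z) = 4 + 0**2 + 3*0 = 4 + 0 + 0 = 4)
(75 + b(-2, J))*(-29) = (75 + 4)*(-29) = 79*(-29) = -2291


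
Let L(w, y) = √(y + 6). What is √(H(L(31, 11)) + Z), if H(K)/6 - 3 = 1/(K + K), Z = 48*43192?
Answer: √(599164626 + 51*√17)/17 ≈ 1439.9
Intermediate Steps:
L(w, y) = √(6 + y)
Z = 2073216
H(K) = 18 + 3/K (H(K) = 18 + 6/(K + K) = 18 + 6/((2*K)) = 18 + 6*(1/(2*K)) = 18 + 3/K)
√(H(L(31, 11)) + Z) = √((18 + 3/(√(6 + 11))) + 2073216) = √((18 + 3/(√17)) + 2073216) = √((18 + 3*(√17/17)) + 2073216) = √((18 + 3*√17/17) + 2073216) = √(2073234 + 3*√17/17)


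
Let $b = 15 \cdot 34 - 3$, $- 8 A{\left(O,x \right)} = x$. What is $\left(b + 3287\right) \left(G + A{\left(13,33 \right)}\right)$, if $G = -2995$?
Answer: $- \frac{45514721}{4} \approx -1.1379 \cdot 10^{7}$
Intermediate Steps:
$A{\left(O,x \right)} = - \frac{x}{8}$
$b = 507$ ($b = 510 - 3 = 507$)
$\left(b + 3287\right) \left(G + A{\left(13,33 \right)}\right) = \left(507 + 3287\right) \left(-2995 - \frac{33}{8}\right) = 3794 \left(-2995 - \frac{33}{8}\right) = 3794 \left(- \frac{23993}{8}\right) = - \frac{45514721}{4}$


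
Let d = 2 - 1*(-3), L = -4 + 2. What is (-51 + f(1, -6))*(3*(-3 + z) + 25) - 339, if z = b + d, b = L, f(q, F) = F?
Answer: -1764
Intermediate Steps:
L = -2
d = 5 (d = 2 + 3 = 5)
b = -2
z = 3 (z = -2 + 5 = 3)
(-51 + f(1, -6))*(3*(-3 + z) + 25) - 339 = (-51 - 6)*(3*(-3 + 3) + 25) - 339 = -57*(3*0 + 25) - 339 = -57*(0 + 25) - 339 = -57*25 - 339 = -1425 - 339 = -1764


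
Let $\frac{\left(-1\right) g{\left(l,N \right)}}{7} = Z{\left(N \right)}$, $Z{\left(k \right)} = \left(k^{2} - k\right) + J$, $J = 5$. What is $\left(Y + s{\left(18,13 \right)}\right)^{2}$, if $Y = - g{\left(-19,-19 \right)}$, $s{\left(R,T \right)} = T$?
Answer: $7333264$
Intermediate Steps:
$Z{\left(k \right)} = 5 + k^{2} - k$ ($Z{\left(k \right)} = \left(k^{2} - k\right) + 5 = 5 + k^{2} - k$)
$g{\left(l,N \right)} = -35 - 7 N^{2} + 7 N$ ($g{\left(l,N \right)} = - 7 \left(5 + N^{2} - N\right) = -35 - 7 N^{2} + 7 N$)
$Y = 2695$ ($Y = - (-35 - 7 \left(-19\right)^{2} + 7 \left(-19\right)) = - (-35 - 2527 - 133) = \left(-1\right) \left(-2695\right) = 2695$)
$\left(Y + s{\left(18,13 \right)}\right)^{2} = \left(2695 + 13\right)^{2} = 2708^{2} = 7333264$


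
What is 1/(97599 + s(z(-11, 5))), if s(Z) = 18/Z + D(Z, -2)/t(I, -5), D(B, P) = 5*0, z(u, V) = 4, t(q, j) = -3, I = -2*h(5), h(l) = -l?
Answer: 2/195207 ≈ 1.0246e-5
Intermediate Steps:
I = 10 (I = -(-2)*5 = -2*(-5) = 10)
D(B, P) = 0
s(Z) = 18/Z (s(Z) = 18/Z + 0/(-3) = 18/Z + 0*(-1/3) = 18/Z + 0 = 18/Z)
1/(97599 + s(z(-11, 5))) = 1/(97599 + 18/4) = 1/(97599 + 18*(1/4)) = 1/(97599 + 9/2) = 1/(195207/2) = 2/195207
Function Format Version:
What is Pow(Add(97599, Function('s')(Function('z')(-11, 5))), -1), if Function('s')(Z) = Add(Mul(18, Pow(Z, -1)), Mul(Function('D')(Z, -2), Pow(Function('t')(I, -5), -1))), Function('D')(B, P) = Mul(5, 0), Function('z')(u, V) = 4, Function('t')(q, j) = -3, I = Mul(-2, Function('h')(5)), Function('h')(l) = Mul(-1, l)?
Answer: Rational(2, 195207) ≈ 1.0246e-5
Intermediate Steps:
I = 10 (I = Mul(-2, Mul(-1, 5)) = Mul(-2, -5) = 10)
Function('D')(B, P) = 0
Function('s')(Z) = Mul(18, Pow(Z, -1)) (Function('s')(Z) = Add(Mul(18, Pow(Z, -1)), Mul(0, Pow(-3, -1))) = Add(Mul(18, Pow(Z, -1)), Mul(0, Rational(-1, 3))) = Add(Mul(18, Pow(Z, -1)), 0) = Mul(18, Pow(Z, -1)))
Pow(Add(97599, Function('s')(Function('z')(-11, 5))), -1) = Pow(Add(97599, Mul(18, Pow(4, -1))), -1) = Pow(Add(97599, Mul(18, Rational(1, 4))), -1) = Pow(Add(97599, Rational(9, 2)), -1) = Pow(Rational(195207, 2), -1) = Rational(2, 195207)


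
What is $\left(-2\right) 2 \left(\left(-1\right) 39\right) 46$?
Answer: $7176$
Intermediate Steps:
$\left(-2\right) 2 \left(\left(-1\right) 39\right) 46 = \left(-4\right) \left(-39\right) 46 = 156 \cdot 46 = 7176$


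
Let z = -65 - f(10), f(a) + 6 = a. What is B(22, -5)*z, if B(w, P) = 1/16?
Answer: -69/16 ≈ -4.3125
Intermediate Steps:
f(a) = -6 + a
B(w, P) = 1/16
z = -69 (z = -65 - (-6 + 10) = -65 - 1*4 = -65 - 4 = -69)
B(22, -5)*z = (1/16)*(-69) = -69/16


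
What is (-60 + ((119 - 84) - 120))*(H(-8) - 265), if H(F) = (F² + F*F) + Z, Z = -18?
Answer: 22475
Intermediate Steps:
H(F) = -18 + 2*F² (H(F) = (F² + F*F) - 18 = (F² + F²) - 18 = 2*F² - 18 = -18 + 2*F²)
(-60 + ((119 - 84) - 120))*(H(-8) - 265) = (-60 + ((119 - 84) - 120))*((-18 + 2*(-8)²) - 265) = (-60 + (35 - 120))*((-18 + 2*64) - 265) = (-60 - 85)*((-18 + 128) - 265) = -145*(110 - 265) = -145*(-155) = 22475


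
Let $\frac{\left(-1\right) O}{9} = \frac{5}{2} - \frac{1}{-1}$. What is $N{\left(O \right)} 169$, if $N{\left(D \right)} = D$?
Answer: $- \frac{10647}{2} \approx -5323.5$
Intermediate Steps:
$O = - \frac{63}{2}$ ($O = - 9 \left(\frac{5}{2} - \frac{1}{-1}\right) = - 9 \left(5 \cdot \frac{1}{2} - -1\right) = - 9 \left(\frac{5}{2} + 1\right) = \left(-9\right) \frac{7}{2} = - \frac{63}{2} \approx -31.5$)
$N{\left(O \right)} 169 = \left(- \frac{63}{2}\right) 169 = - \frac{10647}{2}$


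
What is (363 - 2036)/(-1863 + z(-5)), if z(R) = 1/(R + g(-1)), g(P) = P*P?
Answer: 6692/7453 ≈ 0.89789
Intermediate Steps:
g(P) = P**2
z(R) = 1/(1 + R) (z(R) = 1/(R + (-1)**2) = 1/(R + 1) = 1/(1 + R))
(363 - 2036)/(-1863 + z(-5)) = (363 - 2036)/(-1863 + 1/(1 - 5)) = -1673/(-1863 + 1/(-4)) = -1673/(-1863 - 1/4) = -1673/(-7453/4) = -1673*(-4/7453) = 6692/7453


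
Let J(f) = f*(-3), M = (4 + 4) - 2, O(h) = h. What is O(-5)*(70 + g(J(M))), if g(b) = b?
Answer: -260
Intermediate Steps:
M = 6 (M = 8 - 2 = 6)
J(f) = -3*f
O(-5)*(70 + g(J(M))) = -5*(70 - 3*6) = -5*(70 - 18) = -5*52 = -260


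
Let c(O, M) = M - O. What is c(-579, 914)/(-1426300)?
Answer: -1493/1426300 ≈ -0.0010468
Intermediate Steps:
c(-579, 914)/(-1426300) = (914 - 1*(-579))/(-1426300) = (914 + 579)*(-1/1426300) = 1493*(-1/1426300) = -1493/1426300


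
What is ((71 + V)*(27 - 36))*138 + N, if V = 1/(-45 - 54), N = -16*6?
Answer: -970920/11 ≈ -88266.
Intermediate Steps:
N = -96
V = -1/99 (V = 1/(-99) = -1/99 ≈ -0.010101)
((71 + V)*(27 - 36))*138 + N = ((71 - 1/99)*(27 - 36))*138 - 96 = ((7028/99)*(-9))*138 - 96 = -7028/11*138 - 96 = -969864/11 - 96 = -970920/11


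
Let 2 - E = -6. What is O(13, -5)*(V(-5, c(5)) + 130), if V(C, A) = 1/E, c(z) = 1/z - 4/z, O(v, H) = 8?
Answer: 1041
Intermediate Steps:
E = 8 (E = 2 - 1*(-6) = 2 + 6 = 8)
c(z) = -3/z (c(z) = 1/z - 4/z = -3/z)
V(C, A) = ⅛ (V(C, A) = 1/8 = ⅛)
O(13, -5)*(V(-5, c(5)) + 130) = 8*(⅛ + 130) = 8*(1041/8) = 1041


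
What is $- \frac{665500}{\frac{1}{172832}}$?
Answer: $-115019696000$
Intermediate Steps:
$- \frac{665500}{\frac{1}{172832}} = - 665500 \frac{1}{\frac{1}{172832}} = \left(-665500\right) 172832 = -115019696000$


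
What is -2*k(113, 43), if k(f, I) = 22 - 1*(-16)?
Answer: -76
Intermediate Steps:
k(f, I) = 38 (k(f, I) = 22 + 16 = 38)
-2*k(113, 43) = -2*38 = -76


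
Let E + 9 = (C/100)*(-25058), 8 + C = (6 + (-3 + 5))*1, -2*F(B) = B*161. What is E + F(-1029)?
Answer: 165651/2 ≈ 82826.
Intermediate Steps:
F(B) = -161*B/2 (F(B) = -B*161/2 = -161*B/2)
C = 0 (C = -8 + (6 + (-3 + 5))*1 = -8 + (6 + 2)*1 = -8 + 8*1 = -8 + 8 = 0)
E = -9 (E = -9 + (0/100)*(-25058) = -9 + (0*(1/100))*(-25058) = -9 + 0*(-25058) = -9 + 0 = -9)
E + F(-1029) = -9 - 161/2*(-1029) = -9 + 165669/2 = 165651/2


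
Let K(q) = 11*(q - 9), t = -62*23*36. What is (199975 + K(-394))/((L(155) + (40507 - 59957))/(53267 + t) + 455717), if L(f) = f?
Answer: 188795801/439985116 ≈ 0.42910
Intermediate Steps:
t = -51336 (t = -1426*36 = -51336)
K(q) = -99 + 11*q (K(q) = 11*(-9 + q) = -99 + 11*q)
(199975 + K(-394))/((L(155) + (40507 - 59957))/(53267 + t) + 455717) = (199975 + (-99 + 11*(-394)))/((155 + (40507 - 59957))/(53267 - 51336) + 455717) = (199975 + (-99 - 4334))/((155 - 19450)/1931 + 455717) = (199975 - 4433)/(-19295*1/1931 + 455717) = 195542/(-19295/1931 + 455717) = 195542/(879970232/1931) = 195542*(1931/879970232) = 188795801/439985116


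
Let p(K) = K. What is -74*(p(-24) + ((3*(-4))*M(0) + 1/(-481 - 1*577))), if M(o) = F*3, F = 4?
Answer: 6576565/529 ≈ 12432.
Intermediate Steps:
M(o) = 12 (M(o) = 4*3 = 12)
-74*(p(-24) + ((3*(-4))*M(0) + 1/(-481 - 1*577))) = -74*(-24 + ((3*(-4))*12 + 1/(-481 - 1*577))) = -74*(-24 + (-12*12 + 1/(-481 - 577))) = -74*(-24 + (-144 + 1/(-1058))) = -74*(-24 + (-144 - 1/1058)) = -74*(-24 - 152353/1058) = -74*(-177745/1058) = 6576565/529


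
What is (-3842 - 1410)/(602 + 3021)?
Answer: -5252/3623 ≈ -1.4496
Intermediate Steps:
(-3842 - 1410)/(602 + 3021) = -5252/3623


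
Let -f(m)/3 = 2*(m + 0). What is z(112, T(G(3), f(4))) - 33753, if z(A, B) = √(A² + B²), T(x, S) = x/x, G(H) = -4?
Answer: -33753 + √12545 ≈ -33641.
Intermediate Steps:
f(m) = -6*m (f(m) = -6*(m + 0) = -6*m)
T(x, S) = 1
z(112, T(G(3), f(4))) - 33753 = √(112² + 1²) - 33753 = √(12544 + 1) - 33753 = √12545 - 33753 = -33753 + √12545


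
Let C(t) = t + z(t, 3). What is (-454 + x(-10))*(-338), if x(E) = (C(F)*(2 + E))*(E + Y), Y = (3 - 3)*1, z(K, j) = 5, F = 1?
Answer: -8788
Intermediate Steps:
C(t) = 5 + t (C(t) = t + 5 = 5 + t)
Y = 0 (Y = 0*1 = 0)
x(E) = E*(12 + 6*E) (x(E) = ((5 + 1)*(2 + E))*(E + 0) = (6*(2 + E))*E = (12 + 6*E)*E = E*(12 + 6*E))
(-454 + x(-10))*(-338) = (-454 + 6*(-10)*(2 - 10))*(-338) = (-454 + 6*(-10)*(-8))*(-338) = (-454 + 480)*(-338) = 26*(-338) = -8788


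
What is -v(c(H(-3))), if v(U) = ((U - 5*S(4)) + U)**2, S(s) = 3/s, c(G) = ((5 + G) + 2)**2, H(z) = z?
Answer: -12769/16 ≈ -798.06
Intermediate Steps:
c(G) = (7 + G)**2
v(U) = (-15/4 + 2*U)**2 (v(U) = ((U - 15/4) + U)**2 = ((-15/4 + U) + U)**2 = (-15/4 + 2*U)**2)
-v(c(H(-3))) = -(-15 + 8*(7 - 3)**2)**2/16 = -(-15 + 8*4**2)**2/16 = -(-15 + 8*16)**2/16 = -(-15 + 128)**2/16 = -113**2/16 = -12769/16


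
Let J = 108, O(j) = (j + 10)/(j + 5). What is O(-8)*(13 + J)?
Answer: -242/3 ≈ -80.667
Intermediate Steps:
O(j) = (10 + j)/(5 + j)
O(-8)*(13 + J) = ((10 - 8)/(5 - 8))*(13 + 108) = (2/(-3))*121 = -1/3*2*121 = -2/3*121 = -242/3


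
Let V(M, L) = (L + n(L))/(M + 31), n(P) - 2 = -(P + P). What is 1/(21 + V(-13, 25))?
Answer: 18/355 ≈ 0.050704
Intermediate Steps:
n(P) = 2 - 2*P (n(P) = 2 - (P + P) = 2 - 2*P)
V(M, L) = (2 - L)/(31 + M) (V(M, L) = (L + (2 - 2*L))/(M + 31) = (2 - L)/(31 + M))
1/(21 + V(-13, 25)) = 1/(21 + (2 - 1*25)/(31 - 13)) = 1/(21 + (2 - 25)/18) = 1/(21 + (1/18)*(-23)) = 1/(21 - 23/18) = 1/(355/18) = 18/355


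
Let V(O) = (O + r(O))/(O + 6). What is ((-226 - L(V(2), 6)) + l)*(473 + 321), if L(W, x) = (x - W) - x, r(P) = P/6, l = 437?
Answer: 2013187/12 ≈ 1.6777e+5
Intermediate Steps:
r(P) = P/6 (r(P) = P*(⅙) = P/6)
V(O) = 7*O/(6*(6 + O)) (V(O) = (O + O/6)/(O + 6) = (7*O/6)/(6 + O) = 7*O/(6*(6 + O)))
L(W, x) = -W
((-226 - L(V(2), 6)) + l)*(473 + 321) = ((-226 - (-1)*(7/6)*2/(6 + 2)) + 437)*(473 + 321) = ((-226 - (-1)*(7/6)*2/8) + 437)*794 = ((-226 - (-1)*(7/6)*2*(⅛)) + 437)*794 = ((-226 - (-1)*7/24) + 437)*794 = ((-226 - 1*(-7/24)) + 437)*794 = ((-226 + 7/24) + 437)*794 = (-5417/24 + 437)*794 = (5071/24)*794 = 2013187/12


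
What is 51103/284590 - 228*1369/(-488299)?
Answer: 113783189677/138965012410 ≈ 0.81879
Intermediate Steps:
51103/284590 - 228*1369/(-488299) = 51103*(1/284590) - 312132*(-1/488299) = 51103/284590 + 312132/488299 = 113783189677/138965012410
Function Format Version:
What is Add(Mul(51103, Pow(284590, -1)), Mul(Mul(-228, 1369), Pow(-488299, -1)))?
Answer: Rational(113783189677, 138965012410) ≈ 0.81879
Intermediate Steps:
Add(Mul(51103, Pow(284590, -1)), Mul(Mul(-228, 1369), Pow(-488299, -1))) = Add(Mul(51103, Rational(1, 284590)), Mul(-312132, Rational(-1, 488299))) = Add(Rational(51103, 284590), Rational(312132, 488299)) = Rational(113783189677, 138965012410)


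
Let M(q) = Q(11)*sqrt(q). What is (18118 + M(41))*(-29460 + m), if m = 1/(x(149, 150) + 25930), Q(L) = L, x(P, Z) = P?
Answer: -13919830008002/26079 - 8451160729*sqrt(41)/26079 ≈ -5.3583e+8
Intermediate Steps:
m = 1/26079 (m = 1/(149 + 25930) = 1/26079 ≈ 3.8345e-5)
M(q) = 11*sqrt(q)
(18118 + M(41))*(-29460 + m) = (18118 + 11*sqrt(41))*(-29460 + 1/26079) = (18118 + 11*sqrt(41))*(-768287339/26079) = -13919830008002/26079 - 8451160729*sqrt(41)/26079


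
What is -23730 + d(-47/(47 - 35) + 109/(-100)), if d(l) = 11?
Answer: -23719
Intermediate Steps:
-23730 + d(-47/(47 - 35) + 109/(-100)) = -23730 + 11 = -23719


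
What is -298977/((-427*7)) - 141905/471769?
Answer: 20089132324/201445363 ≈ 99.725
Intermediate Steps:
-298977/((-427*7)) - 141905/471769 = -298977/(-2989) - 141905*1/471769 = -298977*(-1/2989) - 141905/471769 = 42711/427 - 141905/471769 = 20089132324/201445363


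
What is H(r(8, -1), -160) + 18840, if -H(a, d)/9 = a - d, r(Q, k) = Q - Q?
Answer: 17400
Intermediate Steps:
r(Q, k) = 0
H(a, d) = -9*a + 9*d (H(a, d) = -9*(a - d) = -9*a + 9*d)
H(r(8, -1), -160) + 18840 = (-9*0 + 9*(-160)) + 18840 = (0 - 1440) + 18840 = -1440 + 18840 = 17400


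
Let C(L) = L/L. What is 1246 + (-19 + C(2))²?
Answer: 1570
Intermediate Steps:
C(L) = 1
1246 + (-19 + C(2))² = 1246 + (-19 + 1)² = 1246 + (-18)² = 1246 + 324 = 1570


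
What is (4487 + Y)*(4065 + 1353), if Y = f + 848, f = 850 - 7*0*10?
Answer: 33510330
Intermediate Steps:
f = 850 (f = 850 + 0*10 = 850 + 0 = 850)
Y = 1698 (Y = 850 + 848 = 1698)
(4487 + Y)*(4065 + 1353) = (4487 + 1698)*(4065 + 1353) = 6185*5418 = 33510330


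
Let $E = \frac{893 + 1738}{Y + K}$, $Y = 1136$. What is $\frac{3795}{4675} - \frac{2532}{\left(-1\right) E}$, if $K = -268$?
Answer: $\frac{62330833}{74545} \approx 836.15$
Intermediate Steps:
$E = \frac{2631}{868}$ ($E = \frac{893 + 1738}{1136 - 268} = \frac{2631}{868} \approx 3.0311$)
$\frac{3795}{4675} - \frac{2532}{\left(-1\right) E} = \frac{3795}{4675} - \frac{2532}{\left(-1\right) \frac{2631}{868}} = 3795 \cdot \frac{1}{4675} - \frac{2532}{- \frac{2631}{868}} = \frac{69}{85} - - \frac{732592}{877} = \frac{69}{85} + \frac{732592}{877} = \frac{62330833}{74545}$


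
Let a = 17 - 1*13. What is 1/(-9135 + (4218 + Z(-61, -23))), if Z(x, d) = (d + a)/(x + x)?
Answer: -122/599855 ≈ -0.00020338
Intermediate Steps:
a = 4 (a = 17 - 13 = 4)
Z(x, d) = (4 + d)/(2*x) (Z(x, d) = (d + 4)/(x + x) = (4 + d)/((2*x)) = (4 + d)*(1/(2*x)) = (4 + d)/(2*x))
1/(-9135 + (4218 + Z(-61, -23))) = 1/(-9135 + (4218 + (1/2)*(4 - 23)/(-61))) = 1/(-9135 + (4218 + (1/2)*(-1/61)*(-19))) = 1/(-9135 + (4218 + 19/122)) = 1/(-9135 + 514615/122) = 1/(-599855/122) = -122/599855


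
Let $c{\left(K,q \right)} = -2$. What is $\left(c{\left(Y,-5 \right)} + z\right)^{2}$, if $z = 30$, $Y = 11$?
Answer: $784$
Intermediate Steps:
$\left(c{\left(Y,-5 \right)} + z\right)^{2} = \left(-2 + 30\right)^{2} = 28^{2} = 784$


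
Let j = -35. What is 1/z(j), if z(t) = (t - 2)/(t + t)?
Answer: 70/37 ≈ 1.8919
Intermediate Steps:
z(t) = (-2 + t)/(2*t) (z(t) = (-2 + t)/((2*t)) = (-2 + t)*(1/(2*t)) = (-2 + t)/(2*t))
1/z(j) = 1/((½)*(-2 - 35)/(-35)) = 1/((½)*(-1/35)*(-37)) = 1/(37/70) = 70/37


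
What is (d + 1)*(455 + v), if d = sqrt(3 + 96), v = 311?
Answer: 766 + 2298*sqrt(11) ≈ 8387.6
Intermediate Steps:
d = 3*sqrt(11) (d = sqrt(99) = 3*sqrt(11) ≈ 9.9499)
(d + 1)*(455 + v) = (3*sqrt(11) + 1)*(455 + 311) = (1 + 3*sqrt(11))*766 = 766 + 2298*sqrt(11)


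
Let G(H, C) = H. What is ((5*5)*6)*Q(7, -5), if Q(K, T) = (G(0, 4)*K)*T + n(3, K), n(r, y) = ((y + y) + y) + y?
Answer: 4200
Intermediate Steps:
n(r, y) = 4*y (n(r, y) = (2*y + y) + y = 3*y + y = 4*y)
Q(K, T) = 4*K (Q(K, T) = (0*K)*T + 4*K = 0*T + 4*K = 0 + 4*K = 4*K)
((5*5)*6)*Q(7, -5) = ((5*5)*6)*(4*7) = (25*6)*28 = 150*28 = 4200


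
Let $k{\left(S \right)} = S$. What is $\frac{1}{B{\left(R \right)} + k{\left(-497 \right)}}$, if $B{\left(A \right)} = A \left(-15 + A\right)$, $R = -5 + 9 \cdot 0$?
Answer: $- \frac{1}{397} \approx -0.0025189$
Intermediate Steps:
$R = -5$ ($R = -5 + 0 = -5$)
$\frac{1}{B{\left(R \right)} + k{\left(-497 \right)}} = \frac{1}{- 5 \left(-15 - 5\right) - 497} = \frac{1}{\left(-5\right) \left(-20\right) - 497} = \frac{1}{100 - 497} = \frac{1}{-397} = - \frac{1}{397}$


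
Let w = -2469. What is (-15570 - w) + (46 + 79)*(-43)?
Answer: -18476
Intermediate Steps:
(-15570 - w) + (46 + 79)*(-43) = (-15570 - 1*(-2469)) + (46 + 79)*(-43) = (-15570 + 2469) + 125*(-43) = -13101 - 5375 = -18476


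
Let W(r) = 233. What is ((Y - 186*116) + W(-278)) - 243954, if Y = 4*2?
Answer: -265289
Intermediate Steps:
Y = 8
((Y - 186*116) + W(-278)) - 243954 = ((8 - 186*116) + 233) - 243954 = ((8 - 21576) + 233) - 243954 = (-21568 + 233) - 243954 = -21335 - 243954 = -265289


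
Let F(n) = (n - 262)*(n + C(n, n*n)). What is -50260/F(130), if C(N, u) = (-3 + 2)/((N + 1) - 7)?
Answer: 1558060/531927 ≈ 2.9291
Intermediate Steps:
C(N, u) = -1/(-6 + N) (C(N, u) = -1/((1 + N) - 7) = -1/(-6 + N))
F(n) = (-262 + n)*(n - 1/(-6 + n)) (F(n) = (n - 262)*(n - 1/(-6 + n)) = (-262 + n)*(n - 1/(-6 + n)))
-50260/F(130) = -50260*(-6 + 130)/(262 - 1*130 + 130*(-262 + 130)*(-6 + 130)) = -50260*124/(262 - 130 + 130*(-132)*124) = -50260*124/(262 - 130 - 2127840) = -50260/((1/124)*(-2127708)) = -50260/(-531927/31) = -50260*(-31/531927) = 1558060/531927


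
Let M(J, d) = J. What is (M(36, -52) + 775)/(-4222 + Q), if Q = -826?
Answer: -811/5048 ≈ -0.16066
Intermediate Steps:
(M(36, -52) + 775)/(-4222 + Q) = (36 + 775)/(-4222 - 826) = 811/(-5048) = 811*(-1/5048) = -811/5048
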